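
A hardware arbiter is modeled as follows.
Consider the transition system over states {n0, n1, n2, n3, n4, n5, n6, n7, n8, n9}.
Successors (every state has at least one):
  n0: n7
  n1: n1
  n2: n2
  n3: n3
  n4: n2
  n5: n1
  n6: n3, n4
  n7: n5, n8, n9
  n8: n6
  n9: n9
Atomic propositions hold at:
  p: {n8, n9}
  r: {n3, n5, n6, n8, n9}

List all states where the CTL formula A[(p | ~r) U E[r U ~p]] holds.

Sat(~r) = {n0, n1, n2, n4, n7}
Sat(p | ~r) = {n0, n1, n2, n4, n7, n8, n9}
Sat(~p) = {n0, n1, n2, n3, n4, n5, n6, n7}
E[r U ~p]: least fixpoint, start Z0 = Sat(~p) = {n0, n1, n2, n3, n4, n5, n6, n7}, add states in Sat(r) with some successor in Z. Z1 = {n0, n1, n2, n3, n4, n5, n6, n7, n8}; fixed.
Sat(E[r U ~p]) = {n0, n1, n2, n3, n4, n5, n6, n7, n8}
A[(p | ~r) U E[r U ~p]]: least fixpoint, start Z0 = Sat(E[r U ~p]) = {n0, n1, n2, n3, n4, n5, n6, n7, n8}, add states in Sat(p | ~r) with every successor in Z. Already a fixed point.
Sat(A[(p | ~r) U E[r U ~p]]) = {n0, n1, n2, n3, n4, n5, n6, n7, n8}

{n0, n1, n2, n3, n4, n5, n6, n7, n8}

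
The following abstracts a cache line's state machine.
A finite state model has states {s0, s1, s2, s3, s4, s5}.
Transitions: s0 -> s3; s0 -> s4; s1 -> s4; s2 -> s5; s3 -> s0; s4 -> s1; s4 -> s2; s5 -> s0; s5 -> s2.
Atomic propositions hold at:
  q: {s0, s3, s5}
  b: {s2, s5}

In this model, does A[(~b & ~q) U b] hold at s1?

Sat(~b) = {s0, s1, s3, s4}
Sat(~q) = {s1, s2, s4}
Sat(~b & ~q) = {s1, s4}
A[(~b & ~q) U b]: least fixpoint, start Z0 = Sat(b) = {s2, s5}, add states in Sat(~b & ~q) with every successor in Z. Already a fixed point.
Sat(A[(~b & ~q) U b]) = {s2, s5}
s1 ∉ Sat(A[(~b & ~q) U b]) = {s2, s5}, so the formula does not hold at s1.

No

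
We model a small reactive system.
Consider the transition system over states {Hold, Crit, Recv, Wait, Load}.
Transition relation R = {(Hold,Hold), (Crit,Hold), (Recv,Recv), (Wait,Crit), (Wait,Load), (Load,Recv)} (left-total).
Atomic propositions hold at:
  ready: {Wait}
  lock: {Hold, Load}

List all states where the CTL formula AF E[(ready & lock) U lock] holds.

{Hold, Crit, Wait, Load}

Sat(ready & lock) = ∅
E[(ready & lock) U lock]: least fixpoint, start Z0 = Sat(lock) = {Hold, Load}, add states in Sat(ready & lock) with some successor in Z. Already a fixed point.
Sat(E[(ready & lock) U lock]) = {Hold, Load}
AF E[(ready & lock) U lock]: least fixpoint, start Z0 = {Hold, Load}, add states with every successor in Z. Z1 = {Hold, Crit, Load}; Z2 = {Hold, Crit, Wait, Load}; fixed.
Sat(AF E[(ready & lock) U lock]) = {Hold, Crit, Wait, Load}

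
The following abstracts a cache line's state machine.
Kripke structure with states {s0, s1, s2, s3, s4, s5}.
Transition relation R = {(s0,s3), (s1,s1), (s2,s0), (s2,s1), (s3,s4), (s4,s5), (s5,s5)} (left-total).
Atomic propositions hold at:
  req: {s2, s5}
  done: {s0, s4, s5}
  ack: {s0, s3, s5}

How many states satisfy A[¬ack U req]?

Sat(¬ack) = {s1, s2, s4}
A[¬ack U req]: least fixpoint, start Z0 = Sat(req) = {s2, s5}, add states in Sat(¬ack) with every successor in Z. Z1 = {s2, s4, s5}; fixed.
Sat(A[¬ack U req]) = {s2, s4, s5}
|Sat(A[¬ack U req])| = |{s2, s4, s5}| = 3.

3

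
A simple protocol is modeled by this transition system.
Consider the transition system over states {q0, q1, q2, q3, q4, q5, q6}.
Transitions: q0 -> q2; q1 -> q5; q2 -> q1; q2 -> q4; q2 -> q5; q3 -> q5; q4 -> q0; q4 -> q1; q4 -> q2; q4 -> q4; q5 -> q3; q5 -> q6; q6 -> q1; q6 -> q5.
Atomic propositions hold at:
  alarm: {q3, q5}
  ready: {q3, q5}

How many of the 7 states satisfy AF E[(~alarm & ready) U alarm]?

Sat(~alarm) = {q0, q1, q2, q4, q6}
Sat(~alarm & ready) = ∅
E[(~alarm & ready) U alarm]: least fixpoint, start Z0 = Sat(alarm) = {q3, q5}, add states in Sat(~alarm & ready) with some successor in Z. Already a fixed point.
Sat(E[(~alarm & ready) U alarm]) = {q3, q5}
AF E[(~alarm & ready) U alarm]: least fixpoint, start Z0 = {q3, q5}, add states with every successor in Z. Z1 = {q1, q3, q5}; Z2 = {q1, q3, q5, q6}; fixed.
Sat(AF E[(~alarm & ready) U alarm]) = {q1, q3, q5, q6}
|Sat(AF E[(~alarm & ready) U alarm])| = |{q1, q3, q5, q6}| = 4.

4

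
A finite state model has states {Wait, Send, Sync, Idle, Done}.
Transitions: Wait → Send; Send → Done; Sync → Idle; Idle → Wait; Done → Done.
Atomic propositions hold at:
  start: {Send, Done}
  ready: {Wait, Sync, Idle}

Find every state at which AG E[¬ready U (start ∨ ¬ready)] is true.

Sat(¬ready) = {Send, Done}
Sat(start ∨ ¬ready) = {Send, Done}
E[¬ready U (start ∨ ¬ready)]: least fixpoint, start Z0 = Sat((start ∨ ¬ready)) = {Send, Done}, add states in Sat(¬ready) with some successor in Z. Already a fixed point.
Sat(E[¬ready U (start ∨ ¬ready)]) = {Send, Done}
AG E[¬ready U (start ∨ ¬ready)]: greatest fixpoint, start Z0 = {Send, Done}, keep only states in Sat with every successor in Z. Already a fixed point.
Sat(AG E[¬ready U (start ∨ ¬ready)]) = {Send, Done}

{Send, Done}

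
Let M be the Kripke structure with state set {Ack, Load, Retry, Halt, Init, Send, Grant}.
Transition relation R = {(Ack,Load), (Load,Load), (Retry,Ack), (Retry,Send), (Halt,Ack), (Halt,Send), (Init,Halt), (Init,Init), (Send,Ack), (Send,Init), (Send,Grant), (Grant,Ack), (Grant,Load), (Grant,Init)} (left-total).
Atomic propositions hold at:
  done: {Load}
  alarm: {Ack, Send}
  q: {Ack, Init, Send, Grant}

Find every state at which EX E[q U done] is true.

{Ack, Load, Retry, Halt, Send, Grant}

E[q U done]: least fixpoint, start Z0 = Sat(done) = {Load}, add states in Sat(q) with some successor in Z. Z1 = {Ack, Load, Grant}; Z2 = {Ack, Load, Send, Grant}; fixed.
Sat(E[q U done]) = {Ack, Load, Send, Grant}
Sat(EX E[q U done]) = {s : some successor in {Ack, Load, Send, Grant}} = {Ack, Load, Retry, Halt, Send, Grant}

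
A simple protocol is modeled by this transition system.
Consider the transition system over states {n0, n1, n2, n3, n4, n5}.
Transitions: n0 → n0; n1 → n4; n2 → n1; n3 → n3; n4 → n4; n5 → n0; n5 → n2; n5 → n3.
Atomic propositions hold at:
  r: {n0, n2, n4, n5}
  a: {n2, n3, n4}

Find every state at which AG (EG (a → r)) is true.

Sat(a → r) = {n0, n1, n2, n4, n5}
EG (a → r): greatest fixpoint, start Z0 = {n0, n1, n2, n4, n5}, keep only states in Sat with some successor in Z. Already a fixed point.
Sat(EG (a → r)) = {n0, n1, n2, n4, n5}
AG (EG (a → r)): greatest fixpoint, start Z0 = {n0, n1, n2, n4, n5}, keep only states in Sat with every successor in Z. Z1 = {n0, n1, n2, n4}; fixed.
Sat(AG (EG (a → r))) = {n0, n1, n2, n4}

{n0, n1, n2, n4}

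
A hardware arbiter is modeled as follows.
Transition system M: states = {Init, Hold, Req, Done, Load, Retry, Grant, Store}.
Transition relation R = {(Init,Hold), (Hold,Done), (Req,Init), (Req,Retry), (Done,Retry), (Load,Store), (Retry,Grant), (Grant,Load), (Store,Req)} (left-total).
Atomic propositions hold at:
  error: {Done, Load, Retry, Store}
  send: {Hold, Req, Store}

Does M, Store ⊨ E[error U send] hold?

E[error U send]: least fixpoint, start Z0 = Sat(send) = {Hold, Req, Store}, add states in Sat(error) with some successor in Z. Z1 = {Hold, Req, Load, Store}; fixed.
Sat(E[error U send]) = {Hold, Req, Load, Store}
Store ∈ Sat(E[error U send]) = {Hold, Req, Load, Store}, so the formula holds at Store.

Yes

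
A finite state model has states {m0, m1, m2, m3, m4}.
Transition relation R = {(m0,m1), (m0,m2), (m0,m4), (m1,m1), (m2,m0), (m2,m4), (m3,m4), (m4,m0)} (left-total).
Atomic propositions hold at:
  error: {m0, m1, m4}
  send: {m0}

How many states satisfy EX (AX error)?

Sat(AX error) = {s : every successor in {m0, m1, m4}} = {m1, m2, m3, m4}
Sat(EX (AX error)) = {s : some successor in {m1, m2, m3, m4}} = {m0, m1, m2, m3}
|Sat(EX (AX error))| = |{m0, m1, m2, m3}| = 4.

4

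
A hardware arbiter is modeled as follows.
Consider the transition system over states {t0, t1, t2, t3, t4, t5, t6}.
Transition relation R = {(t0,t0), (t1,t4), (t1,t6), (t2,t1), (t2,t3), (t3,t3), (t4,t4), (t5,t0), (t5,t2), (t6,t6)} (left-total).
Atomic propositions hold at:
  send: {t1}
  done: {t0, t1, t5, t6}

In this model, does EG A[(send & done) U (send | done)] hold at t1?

Yes

Sat(send & done) = {t1}
Sat(send | done) = {t0, t1, t5, t6}
A[(send & done) U (send | done)]: least fixpoint, start Z0 = Sat((send | done)) = {t0, t1, t5, t6}, add states in Sat(send & done) with every successor in Z. Already a fixed point.
Sat(A[(send & done) U (send | done)]) = {t0, t1, t5, t6}
EG A[(send & done) U (send | done)]: greatest fixpoint, start Z0 = {t0, t1, t5, t6}, keep only states in Sat with some successor in Z. Already a fixed point.
Sat(EG A[(send & done) U (send | done)]) = {t0, t1, t5, t6}
t1 ∈ Sat(EG A[(send & done) U (send | done)]) = {t0, t1, t5, t6}, so the formula holds at t1.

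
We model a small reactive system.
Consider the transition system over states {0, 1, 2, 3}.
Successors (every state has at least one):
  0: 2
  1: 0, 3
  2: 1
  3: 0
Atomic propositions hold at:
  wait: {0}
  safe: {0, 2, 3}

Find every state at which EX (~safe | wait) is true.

{1, 2, 3}

Sat(~safe) = {1}
Sat(~safe | wait) = {0, 1}
Sat(EX (~safe | wait)) = {s : some successor in {0, 1}} = {1, 2, 3}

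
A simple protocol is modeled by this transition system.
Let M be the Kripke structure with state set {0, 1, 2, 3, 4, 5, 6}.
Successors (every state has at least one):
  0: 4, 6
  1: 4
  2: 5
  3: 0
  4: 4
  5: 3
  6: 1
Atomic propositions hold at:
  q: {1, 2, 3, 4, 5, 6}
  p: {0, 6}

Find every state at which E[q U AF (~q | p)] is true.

{0, 2, 3, 5, 6}

Sat(~q) = {0}
Sat(~q | p) = {0, 6}
AF (~q | p): least fixpoint, start Z0 = {0, 6}, add states with every successor in Z. Z1 = {0, 3, 6}; Z2 = {0, 3, 5, 6}; Z3 = {0, 2, 3, 5, 6}; fixed.
Sat(AF (~q | p)) = {0, 2, 3, 5, 6}
E[q U AF (~q | p)]: least fixpoint, start Z0 = Sat(AF (~q | p)) = {0, 2, 3, 5, 6}, add states in Sat(q) with some successor in Z. Already a fixed point.
Sat(E[q U AF (~q | p)]) = {0, 2, 3, 5, 6}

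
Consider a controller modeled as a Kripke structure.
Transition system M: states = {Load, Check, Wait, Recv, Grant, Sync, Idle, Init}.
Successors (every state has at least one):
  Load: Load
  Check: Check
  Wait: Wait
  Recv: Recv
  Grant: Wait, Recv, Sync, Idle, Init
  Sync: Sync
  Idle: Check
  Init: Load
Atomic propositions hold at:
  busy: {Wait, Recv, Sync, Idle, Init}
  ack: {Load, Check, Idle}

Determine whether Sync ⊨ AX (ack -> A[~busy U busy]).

Sat(~busy) = {Load, Check, Grant}
A[~busy U busy]: least fixpoint, start Z0 = Sat(busy) = {Wait, Recv, Sync, Idle, Init}, add states in Sat(~busy) with every successor in Z. Z1 = {Wait, Recv, Grant, Sync, Idle, Init}; fixed.
Sat(A[~busy U busy]) = {Wait, Recv, Grant, Sync, Idle, Init}
Sat(ack -> A[~busy U busy]) = {Wait, Recv, Grant, Sync, Idle, Init}
Sat(AX (ack -> A[~busy U busy])) = {s : every successor in {Wait, Recv, Grant, Sync, Idle, Init}} = {Wait, Recv, Grant, Sync}
Sync ∈ Sat(AX (ack -> A[~busy U busy])) = {Wait, Recv, Grant, Sync}, so the formula holds at Sync.

Yes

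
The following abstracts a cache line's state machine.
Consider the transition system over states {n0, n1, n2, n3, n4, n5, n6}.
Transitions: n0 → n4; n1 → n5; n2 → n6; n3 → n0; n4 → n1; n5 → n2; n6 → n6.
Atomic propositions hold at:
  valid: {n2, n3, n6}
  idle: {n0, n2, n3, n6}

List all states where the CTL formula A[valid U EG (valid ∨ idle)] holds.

{n2, n6}

Sat(valid ∨ idle) = {n0, n2, n3, n6}
EG (valid ∨ idle): greatest fixpoint, start Z0 = {n0, n2, n3, n6}, keep only states in Sat with some successor in Z. Z1 = {n2, n3, n6}; Z2 = {n2, n6}; fixed.
Sat(EG (valid ∨ idle)) = {n2, n6}
A[valid U EG (valid ∨ idle)]: least fixpoint, start Z0 = Sat(EG (valid ∨ idle)) = {n2, n6}, add states in Sat(valid) with every successor in Z. Already a fixed point.
Sat(A[valid U EG (valid ∨ idle)]) = {n2, n6}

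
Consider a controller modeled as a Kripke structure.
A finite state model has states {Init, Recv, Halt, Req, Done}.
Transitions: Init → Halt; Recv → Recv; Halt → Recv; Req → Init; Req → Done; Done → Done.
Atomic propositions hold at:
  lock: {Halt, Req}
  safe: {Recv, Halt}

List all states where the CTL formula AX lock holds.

{Init}

Sat(AX lock) = {s : every successor in {Halt, Req}} = {Init}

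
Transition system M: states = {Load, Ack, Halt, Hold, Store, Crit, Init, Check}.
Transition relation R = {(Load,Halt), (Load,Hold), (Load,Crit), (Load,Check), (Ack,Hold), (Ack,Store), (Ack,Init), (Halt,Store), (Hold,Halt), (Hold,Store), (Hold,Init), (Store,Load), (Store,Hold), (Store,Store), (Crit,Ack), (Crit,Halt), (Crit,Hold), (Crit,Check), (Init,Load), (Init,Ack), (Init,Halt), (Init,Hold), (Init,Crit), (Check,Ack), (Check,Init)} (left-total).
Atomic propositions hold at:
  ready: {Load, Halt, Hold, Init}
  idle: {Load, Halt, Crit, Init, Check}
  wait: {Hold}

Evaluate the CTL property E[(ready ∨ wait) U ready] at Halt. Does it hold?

Yes

Sat(ready ∨ wait) = {Load, Halt, Hold, Init}
E[(ready ∨ wait) U ready]: least fixpoint, start Z0 = Sat(ready) = {Load, Halt, Hold, Init}, add states in Sat(ready ∨ wait) with some successor in Z. Already a fixed point.
Sat(E[(ready ∨ wait) U ready]) = {Load, Halt, Hold, Init}
Halt ∈ Sat(E[(ready ∨ wait) U ready]) = {Load, Halt, Hold, Init}, so the formula holds at Halt.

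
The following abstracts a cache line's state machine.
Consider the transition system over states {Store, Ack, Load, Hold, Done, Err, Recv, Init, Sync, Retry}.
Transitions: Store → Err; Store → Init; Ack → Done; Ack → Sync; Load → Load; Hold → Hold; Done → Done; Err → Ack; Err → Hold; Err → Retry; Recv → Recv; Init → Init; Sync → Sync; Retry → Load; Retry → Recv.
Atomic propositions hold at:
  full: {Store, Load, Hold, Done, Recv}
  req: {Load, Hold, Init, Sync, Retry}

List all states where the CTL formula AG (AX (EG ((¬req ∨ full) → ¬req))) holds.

Sat(¬req) = {Store, Ack, Done, Err, Recv}
Sat(¬req ∨ full) = {Store, Ack, Load, Hold, Done, Err, Recv}
Sat((¬req ∨ full) → ¬req) = {Store, Ack, Done, Err, Recv, Init, Sync, Retry}
EG ((¬req ∨ full) → ¬req): greatest fixpoint, start Z0 = {Store, Ack, Done, Err, Recv, Init, Sync, Retry}, keep only states in Sat with some successor in Z. Already a fixed point.
Sat(EG ((¬req ∨ full) → ¬req)) = {Store, Ack, Done, Err, Recv, Init, Sync, Retry}
Sat(AX (EG ((¬req ∨ full) → ¬req))) = {s : every successor in {Store, Ack, Done, Err, Recv, Init, Sync, Retry}} = {Store, Ack, Done, Recv, Init, Sync}
AG (AX (EG ((¬req ∨ full) → ¬req))): greatest fixpoint, start Z0 = {Store, Ack, Done, Recv, Init, Sync}, keep only states in Sat with every successor in Z. Z1 = {Ack, Done, Recv, Init, Sync}; fixed.
Sat(AG (AX (EG ((¬req ∨ full) → ¬req)))) = {Ack, Done, Recv, Init, Sync}

{Ack, Done, Recv, Init, Sync}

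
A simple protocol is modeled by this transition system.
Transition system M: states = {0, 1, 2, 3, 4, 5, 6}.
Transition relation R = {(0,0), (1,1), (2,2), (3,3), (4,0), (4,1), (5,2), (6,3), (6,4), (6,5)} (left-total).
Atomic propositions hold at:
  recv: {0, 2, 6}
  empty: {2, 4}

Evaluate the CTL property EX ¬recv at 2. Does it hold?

No

Sat(¬recv) = {1, 3, 4, 5}
Sat(EX ¬recv) = {s : some successor in {1, 3, 4, 5}} = {1, 3, 4, 6}
2 ∉ Sat(EX ¬recv) = {1, 3, 4, 6}, so the formula does not hold at 2.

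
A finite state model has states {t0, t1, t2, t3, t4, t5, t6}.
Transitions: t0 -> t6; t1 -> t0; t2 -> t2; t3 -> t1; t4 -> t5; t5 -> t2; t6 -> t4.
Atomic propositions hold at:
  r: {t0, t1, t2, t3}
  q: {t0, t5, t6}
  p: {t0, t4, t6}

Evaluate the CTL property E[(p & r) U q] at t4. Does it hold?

Sat(p & r) = {t0}
E[(p & r) U q]: least fixpoint, start Z0 = Sat(q) = {t0, t5, t6}, add states in Sat(p & r) with some successor in Z. Already a fixed point.
Sat(E[(p & r) U q]) = {t0, t5, t6}
t4 ∉ Sat(E[(p & r) U q]) = {t0, t5, t6}, so the formula does not hold at t4.

No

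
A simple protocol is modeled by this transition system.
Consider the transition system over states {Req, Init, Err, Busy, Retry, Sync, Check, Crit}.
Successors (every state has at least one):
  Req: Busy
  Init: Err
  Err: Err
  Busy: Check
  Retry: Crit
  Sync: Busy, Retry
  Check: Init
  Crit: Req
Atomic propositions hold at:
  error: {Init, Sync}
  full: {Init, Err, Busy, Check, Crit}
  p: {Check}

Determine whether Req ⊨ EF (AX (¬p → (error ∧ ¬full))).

Sat(¬p) = {Req, Init, Err, Busy, Retry, Sync, Crit}
Sat(¬full) = {Req, Retry, Sync}
Sat(error ∧ ¬full) = {Sync}
Sat(¬p → (error ∧ ¬full)) = {Sync, Check}
Sat(AX (¬p → (error ∧ ¬full))) = {s : every successor in {Sync, Check}} = {Busy}
EF (AX (¬p → (error ∧ ¬full))): least fixpoint, start Z0 = {Busy}, add states with some successor in Z. Z1 = {Req, Busy, Sync}; Z2 = {Req, Busy, Sync, Crit}; Z3 = {Req, Busy, Retry, Sync, Crit}; fixed.
Sat(EF (AX (¬p → (error ∧ ¬full)))) = {Req, Busy, Retry, Sync, Crit}
Req ∈ Sat(EF (AX (¬p → (error ∧ ¬full)))) = {Req, Busy, Retry, Sync, Crit}, so the formula holds at Req.

Yes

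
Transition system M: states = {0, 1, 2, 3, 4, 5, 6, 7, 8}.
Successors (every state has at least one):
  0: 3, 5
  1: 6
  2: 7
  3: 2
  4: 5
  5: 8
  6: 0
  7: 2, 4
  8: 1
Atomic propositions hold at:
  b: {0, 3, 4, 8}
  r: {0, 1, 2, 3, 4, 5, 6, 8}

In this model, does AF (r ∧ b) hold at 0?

Yes

Sat(r ∧ b) = {0, 3, 4, 8}
AF (r ∧ b): least fixpoint, start Z0 = {0, 3, 4, 8}, add states with every successor in Z. Z1 = {0, 3, 4, 5, 6, 8}; Z2 = {0, 1, 3, 4, 5, 6, 8}; fixed.
Sat(AF (r ∧ b)) = {0, 1, 3, 4, 5, 6, 8}
0 ∈ Sat(AF (r ∧ b)) = {0, 1, 3, 4, 5, 6, 8}, so the formula holds at 0.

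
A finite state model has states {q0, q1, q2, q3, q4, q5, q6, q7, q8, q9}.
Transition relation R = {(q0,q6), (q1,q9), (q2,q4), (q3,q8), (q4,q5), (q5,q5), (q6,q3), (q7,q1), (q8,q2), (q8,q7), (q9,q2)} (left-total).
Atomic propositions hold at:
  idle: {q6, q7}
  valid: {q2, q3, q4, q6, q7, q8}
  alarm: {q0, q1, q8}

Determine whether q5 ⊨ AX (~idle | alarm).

Sat(~idle) = {q0, q1, q2, q3, q4, q5, q8, q9}
Sat(~idle | alarm) = {q0, q1, q2, q3, q4, q5, q8, q9}
Sat(AX (~idle | alarm)) = {s : every successor in {q0, q1, q2, q3, q4, q5, q8, q9}} = {q1, q2, q3, q4, q5, q6, q7, q9}
q5 ∈ Sat(AX (~idle | alarm)) = {q1, q2, q3, q4, q5, q6, q7, q9}, so the formula holds at q5.

Yes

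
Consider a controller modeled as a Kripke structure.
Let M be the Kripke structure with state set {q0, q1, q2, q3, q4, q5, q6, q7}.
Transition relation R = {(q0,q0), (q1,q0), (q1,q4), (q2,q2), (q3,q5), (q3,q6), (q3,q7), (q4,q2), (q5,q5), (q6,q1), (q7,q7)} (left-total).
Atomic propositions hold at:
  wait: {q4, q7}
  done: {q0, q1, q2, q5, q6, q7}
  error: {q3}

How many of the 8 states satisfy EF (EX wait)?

4

Sat(EX wait) = {s : some successor in {q4, q7}} = {q1, q3, q7}
EF (EX wait): least fixpoint, start Z0 = {q1, q3, q7}, add states with some successor in Z. Z1 = {q1, q3, q6, q7}; fixed.
Sat(EF (EX wait)) = {q1, q3, q6, q7}
|Sat(EF (EX wait))| = |{q1, q3, q6, q7}| = 4.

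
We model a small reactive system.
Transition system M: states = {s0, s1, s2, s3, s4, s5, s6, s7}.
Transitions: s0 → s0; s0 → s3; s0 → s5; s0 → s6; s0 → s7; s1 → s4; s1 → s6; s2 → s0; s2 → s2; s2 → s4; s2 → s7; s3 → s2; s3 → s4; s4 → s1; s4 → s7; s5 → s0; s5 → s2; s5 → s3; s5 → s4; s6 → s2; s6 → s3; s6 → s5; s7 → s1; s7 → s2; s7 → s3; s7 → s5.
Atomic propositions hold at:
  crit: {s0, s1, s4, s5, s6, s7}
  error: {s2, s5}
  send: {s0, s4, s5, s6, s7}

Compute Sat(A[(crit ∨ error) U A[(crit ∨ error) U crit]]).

{s0, s1, s4, s5, s6, s7}

Sat(crit ∨ error) = {s0, s1, s2, s4, s5, s6, s7}
A[(crit ∨ error) U crit]: least fixpoint, start Z0 = Sat(crit) = {s0, s1, s4, s5, s6, s7}, add states in Sat(crit ∨ error) with every successor in Z. Already a fixed point.
Sat(A[(crit ∨ error) U crit]) = {s0, s1, s4, s5, s6, s7}
A[(crit ∨ error) U A[(crit ∨ error) U crit]]: least fixpoint, start Z0 = Sat(A[(crit ∨ error) U crit]) = {s0, s1, s4, s5, s6, s7}, add states in Sat(crit ∨ error) with every successor in Z. Already a fixed point.
Sat(A[(crit ∨ error) U A[(crit ∨ error) U crit]]) = {s0, s1, s4, s5, s6, s7}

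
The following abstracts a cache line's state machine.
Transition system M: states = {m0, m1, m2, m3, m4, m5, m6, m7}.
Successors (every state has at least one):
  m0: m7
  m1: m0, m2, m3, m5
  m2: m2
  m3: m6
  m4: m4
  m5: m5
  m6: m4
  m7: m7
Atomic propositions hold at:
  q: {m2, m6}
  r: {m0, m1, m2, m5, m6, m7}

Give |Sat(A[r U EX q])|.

3

Sat(EX q) = {s : some successor in {m2, m6}} = {m1, m2, m3}
A[r U EX q]: least fixpoint, start Z0 = Sat(EX q) = {m1, m2, m3}, add states in Sat(r) with every successor in Z. Already a fixed point.
Sat(A[r U EX q]) = {m1, m2, m3}
|Sat(A[r U EX q])| = |{m1, m2, m3}| = 3.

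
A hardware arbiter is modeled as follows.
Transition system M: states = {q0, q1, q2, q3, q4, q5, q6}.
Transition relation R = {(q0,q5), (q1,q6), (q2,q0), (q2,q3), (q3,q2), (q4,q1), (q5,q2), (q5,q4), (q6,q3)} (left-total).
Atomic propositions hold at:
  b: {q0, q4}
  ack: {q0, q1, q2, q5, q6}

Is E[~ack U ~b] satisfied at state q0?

No

Sat(~ack) = {q3, q4}
Sat(~b) = {q1, q2, q3, q5, q6}
E[~ack U ~b]: least fixpoint, start Z0 = Sat(~b) = {q1, q2, q3, q5, q6}, add states in Sat(~ack) with some successor in Z. Z1 = {q1, q2, q3, q4, q5, q6}; fixed.
Sat(E[~ack U ~b]) = {q1, q2, q3, q4, q5, q6}
q0 ∉ Sat(E[~ack U ~b]) = {q1, q2, q3, q4, q5, q6}, so the formula does not hold at q0.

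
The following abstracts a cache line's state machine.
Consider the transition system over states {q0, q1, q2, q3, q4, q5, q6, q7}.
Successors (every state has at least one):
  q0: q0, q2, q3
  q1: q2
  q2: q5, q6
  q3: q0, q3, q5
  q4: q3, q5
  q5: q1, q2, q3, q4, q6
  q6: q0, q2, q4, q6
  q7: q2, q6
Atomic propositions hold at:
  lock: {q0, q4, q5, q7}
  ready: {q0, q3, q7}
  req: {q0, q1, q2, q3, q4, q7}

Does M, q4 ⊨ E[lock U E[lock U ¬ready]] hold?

Yes

Sat(¬ready) = {q1, q2, q4, q5, q6}
E[lock U ¬ready]: least fixpoint, start Z0 = Sat(¬ready) = {q1, q2, q4, q5, q6}, add states in Sat(lock) with some successor in Z. Z1 = {q0, q1, q2, q4, q5, q6, q7}; fixed.
Sat(E[lock U ¬ready]) = {q0, q1, q2, q4, q5, q6, q7}
E[lock U E[lock U ¬ready]]: least fixpoint, start Z0 = Sat(E[lock U ¬ready]) = {q0, q1, q2, q4, q5, q6, q7}, add states in Sat(lock) with some successor in Z. Already a fixed point.
Sat(E[lock U E[lock U ¬ready]]) = {q0, q1, q2, q4, q5, q6, q7}
q4 ∈ Sat(E[lock U E[lock U ¬ready]]) = {q0, q1, q2, q4, q5, q6, q7}, so the formula holds at q4.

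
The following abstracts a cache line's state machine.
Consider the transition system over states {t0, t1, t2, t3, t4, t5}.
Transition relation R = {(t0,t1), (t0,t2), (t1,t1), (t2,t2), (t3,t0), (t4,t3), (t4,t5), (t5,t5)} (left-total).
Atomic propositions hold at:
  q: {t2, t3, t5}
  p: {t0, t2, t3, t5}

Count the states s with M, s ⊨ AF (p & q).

4

Sat(p & q) = {t2, t3, t5}
AF (p & q): least fixpoint, start Z0 = {t2, t3, t5}, add states with every successor in Z. Z1 = {t2, t3, t4, t5}; fixed.
Sat(AF (p & q)) = {t2, t3, t4, t5}
|Sat(AF (p & q))| = |{t2, t3, t4, t5}| = 4.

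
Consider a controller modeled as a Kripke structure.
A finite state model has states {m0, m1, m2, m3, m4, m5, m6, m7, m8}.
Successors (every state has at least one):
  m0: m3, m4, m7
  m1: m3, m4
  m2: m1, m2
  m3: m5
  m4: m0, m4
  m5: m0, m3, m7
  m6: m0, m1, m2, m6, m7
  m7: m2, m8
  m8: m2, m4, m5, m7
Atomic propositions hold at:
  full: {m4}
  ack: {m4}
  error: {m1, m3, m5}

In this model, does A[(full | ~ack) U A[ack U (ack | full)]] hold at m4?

Yes

Sat(~ack) = {m0, m1, m2, m3, m5, m6, m7, m8}
Sat(full | ~ack) = {m0, m1, m2, m3, m4, m5, m6, m7, m8}
Sat(ack | full) = {m4}
A[ack U (ack | full)]: least fixpoint, start Z0 = Sat((ack | full)) = {m4}, add states in Sat(ack) with every successor in Z. Already a fixed point.
Sat(A[ack U (ack | full)]) = {m4}
A[(full | ~ack) U A[ack U (ack | full)]]: least fixpoint, start Z0 = Sat(A[ack U (ack | full)]) = {m4}, add states in Sat(full | ~ack) with every successor in Z. Already a fixed point.
Sat(A[(full | ~ack) U A[ack U (ack | full)]]) = {m4}
m4 ∈ Sat(A[(full | ~ack) U A[ack U (ack | full)]]) = {m4}, so the formula holds at m4.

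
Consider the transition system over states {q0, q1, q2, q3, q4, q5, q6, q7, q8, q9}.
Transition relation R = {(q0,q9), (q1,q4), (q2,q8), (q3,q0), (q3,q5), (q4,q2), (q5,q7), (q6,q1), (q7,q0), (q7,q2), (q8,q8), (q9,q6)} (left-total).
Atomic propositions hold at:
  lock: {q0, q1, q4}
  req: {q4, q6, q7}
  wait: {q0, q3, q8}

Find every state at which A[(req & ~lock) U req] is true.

{q4, q6, q7}

Sat(~lock) = {q2, q3, q5, q6, q7, q8, q9}
Sat(req & ~lock) = {q6, q7}
A[(req & ~lock) U req]: least fixpoint, start Z0 = Sat(req) = {q4, q6, q7}, add states in Sat(req & ~lock) with every successor in Z. Already a fixed point.
Sat(A[(req & ~lock) U req]) = {q4, q6, q7}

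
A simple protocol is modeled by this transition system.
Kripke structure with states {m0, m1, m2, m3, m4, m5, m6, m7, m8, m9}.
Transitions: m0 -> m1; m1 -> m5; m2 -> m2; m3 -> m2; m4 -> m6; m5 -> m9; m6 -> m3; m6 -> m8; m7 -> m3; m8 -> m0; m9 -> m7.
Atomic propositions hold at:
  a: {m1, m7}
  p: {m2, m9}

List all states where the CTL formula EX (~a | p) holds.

{m1, m2, m3, m4, m5, m6, m7, m8}

Sat(~a) = {m0, m2, m3, m4, m5, m6, m8, m9}
Sat(~a | p) = {m0, m2, m3, m4, m5, m6, m8, m9}
Sat(EX (~a | p)) = {s : some successor in {m0, m2, m3, m4, m5, m6, m8, m9}} = {m1, m2, m3, m4, m5, m6, m7, m8}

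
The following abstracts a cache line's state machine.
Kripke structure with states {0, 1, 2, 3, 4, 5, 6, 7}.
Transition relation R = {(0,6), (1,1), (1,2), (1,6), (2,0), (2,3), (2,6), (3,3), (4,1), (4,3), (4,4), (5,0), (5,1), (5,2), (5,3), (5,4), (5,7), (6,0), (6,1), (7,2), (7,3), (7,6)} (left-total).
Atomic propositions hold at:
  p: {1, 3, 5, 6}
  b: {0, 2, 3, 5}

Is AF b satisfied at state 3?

AF b: least fixpoint, start Z0 = {0, 2, 3, 5}, add states with every successor in Z. Already a fixed point.
Sat(AF b) = {0, 2, 3, 5}
3 ∈ Sat(AF b) = {0, 2, 3, 5}, so the formula holds at 3.

Yes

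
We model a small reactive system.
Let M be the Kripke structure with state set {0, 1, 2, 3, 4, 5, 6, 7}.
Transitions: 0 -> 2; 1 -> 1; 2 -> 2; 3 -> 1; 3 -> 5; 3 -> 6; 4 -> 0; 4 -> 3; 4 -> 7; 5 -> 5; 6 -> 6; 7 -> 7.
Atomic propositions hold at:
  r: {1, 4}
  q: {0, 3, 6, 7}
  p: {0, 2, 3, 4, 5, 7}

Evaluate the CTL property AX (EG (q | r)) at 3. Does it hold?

Sat(q | r) = {0, 1, 3, 4, 6, 7}
EG (q | r): greatest fixpoint, start Z0 = {0, 1, 3, 4, 6, 7}, keep only states in Sat with some successor in Z. Z1 = {1, 3, 4, 6, 7}; fixed.
Sat(EG (q | r)) = {1, 3, 4, 6, 7}
Sat(AX (EG (q | r))) = {s : every successor in {1, 3, 4, 6, 7}} = {1, 6, 7}
3 ∉ Sat(AX (EG (q | r))) = {1, 6, 7}, so the formula does not hold at 3.

No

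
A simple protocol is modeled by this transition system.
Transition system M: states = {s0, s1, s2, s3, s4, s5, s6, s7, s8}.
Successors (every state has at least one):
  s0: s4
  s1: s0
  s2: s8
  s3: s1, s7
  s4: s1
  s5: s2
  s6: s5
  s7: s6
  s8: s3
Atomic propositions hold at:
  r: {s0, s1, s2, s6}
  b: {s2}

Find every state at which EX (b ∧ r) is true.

Sat(b ∧ r) = {s2}
Sat(EX (b ∧ r)) = {s : some successor in {s2}} = {s5}

{s5}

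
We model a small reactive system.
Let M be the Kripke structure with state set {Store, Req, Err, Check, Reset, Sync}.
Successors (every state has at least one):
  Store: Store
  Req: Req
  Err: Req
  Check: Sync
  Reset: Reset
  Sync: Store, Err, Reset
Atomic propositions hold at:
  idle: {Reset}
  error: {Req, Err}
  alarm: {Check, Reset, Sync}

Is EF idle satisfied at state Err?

No

EF idle: least fixpoint, start Z0 = {Reset}, add states with some successor in Z. Z1 = {Reset, Sync}; Z2 = {Check, Reset, Sync}; fixed.
Sat(EF idle) = {Check, Reset, Sync}
Err ∉ Sat(EF idle) = {Check, Reset, Sync}, so the formula does not hold at Err.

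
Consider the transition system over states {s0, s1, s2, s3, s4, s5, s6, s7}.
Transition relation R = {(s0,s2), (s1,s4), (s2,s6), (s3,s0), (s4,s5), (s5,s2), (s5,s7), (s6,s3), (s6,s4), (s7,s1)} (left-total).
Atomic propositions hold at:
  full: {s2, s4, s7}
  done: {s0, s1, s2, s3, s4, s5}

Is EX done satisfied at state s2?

No

Sat(EX done) = {s : some successor in {s0, s1, s2, s3, s4, s5}} = {s0, s1, s3, s4, s5, s6, s7}
s2 ∉ Sat(EX done) = {s0, s1, s3, s4, s5, s6, s7}, so the formula does not hold at s2.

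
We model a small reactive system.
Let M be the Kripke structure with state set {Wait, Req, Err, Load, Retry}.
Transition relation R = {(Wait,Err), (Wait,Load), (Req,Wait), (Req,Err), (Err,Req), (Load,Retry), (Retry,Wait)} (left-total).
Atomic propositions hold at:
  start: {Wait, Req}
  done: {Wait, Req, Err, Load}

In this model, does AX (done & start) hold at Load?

Sat(done & start) = {Wait, Req}
Sat(AX (done & start)) = {s : every successor in {Wait, Req}} = {Err, Retry}
Load ∉ Sat(AX (done & start)) = {Err, Retry}, so the formula does not hold at Load.

No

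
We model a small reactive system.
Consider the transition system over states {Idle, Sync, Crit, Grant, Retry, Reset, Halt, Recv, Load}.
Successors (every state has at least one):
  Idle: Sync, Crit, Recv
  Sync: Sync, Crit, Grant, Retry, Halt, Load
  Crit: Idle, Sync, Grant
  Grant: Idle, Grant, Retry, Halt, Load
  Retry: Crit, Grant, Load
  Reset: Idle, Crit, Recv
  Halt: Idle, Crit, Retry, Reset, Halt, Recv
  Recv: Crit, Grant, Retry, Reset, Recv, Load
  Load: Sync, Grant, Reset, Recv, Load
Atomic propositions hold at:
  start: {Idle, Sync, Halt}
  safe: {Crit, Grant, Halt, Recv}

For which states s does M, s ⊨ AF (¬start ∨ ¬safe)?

Sat(¬start) = {Crit, Grant, Retry, Reset, Recv, Load}
Sat(¬safe) = {Idle, Sync, Retry, Reset, Load}
Sat(¬start ∨ ¬safe) = {Idle, Sync, Crit, Grant, Retry, Reset, Recv, Load}
AF (¬start ∨ ¬safe): least fixpoint, start Z0 = {Idle, Sync, Crit, Grant, Retry, Reset, Recv, Load}, add states with every successor in Z. Already a fixed point.
Sat(AF (¬start ∨ ¬safe)) = {Idle, Sync, Crit, Grant, Retry, Reset, Recv, Load}

{Idle, Sync, Crit, Grant, Retry, Reset, Recv, Load}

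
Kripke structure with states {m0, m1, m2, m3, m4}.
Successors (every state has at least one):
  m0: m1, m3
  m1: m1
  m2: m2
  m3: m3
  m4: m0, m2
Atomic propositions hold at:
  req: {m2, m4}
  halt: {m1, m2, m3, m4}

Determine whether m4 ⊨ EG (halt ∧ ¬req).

Sat(¬req) = {m0, m1, m3}
Sat(halt ∧ ¬req) = {m1, m3}
EG (halt ∧ ¬req): greatest fixpoint, start Z0 = {m1, m3}, keep only states in Sat with some successor in Z. Already a fixed point.
Sat(EG (halt ∧ ¬req)) = {m1, m3}
m4 ∉ Sat(EG (halt ∧ ¬req)) = {m1, m3}, so the formula does not hold at m4.

No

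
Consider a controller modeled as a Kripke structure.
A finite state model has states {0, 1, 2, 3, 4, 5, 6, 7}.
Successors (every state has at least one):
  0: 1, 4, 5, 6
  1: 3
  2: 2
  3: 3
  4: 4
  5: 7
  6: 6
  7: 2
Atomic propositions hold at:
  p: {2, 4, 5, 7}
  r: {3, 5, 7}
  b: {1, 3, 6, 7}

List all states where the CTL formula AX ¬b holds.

Sat(¬b) = {0, 2, 4, 5}
Sat(AX ¬b) = {s : every successor in {0, 2, 4, 5}} = {2, 4, 7}

{2, 4, 7}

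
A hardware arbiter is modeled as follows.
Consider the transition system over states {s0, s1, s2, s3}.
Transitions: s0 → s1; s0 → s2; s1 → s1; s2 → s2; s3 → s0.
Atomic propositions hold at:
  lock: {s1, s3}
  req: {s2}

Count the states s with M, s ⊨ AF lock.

2

AF lock: least fixpoint, start Z0 = {s1, s3}, add states with every successor in Z. Already a fixed point.
Sat(AF lock) = {s1, s3}
|Sat(AF lock)| = |{s1, s3}| = 2.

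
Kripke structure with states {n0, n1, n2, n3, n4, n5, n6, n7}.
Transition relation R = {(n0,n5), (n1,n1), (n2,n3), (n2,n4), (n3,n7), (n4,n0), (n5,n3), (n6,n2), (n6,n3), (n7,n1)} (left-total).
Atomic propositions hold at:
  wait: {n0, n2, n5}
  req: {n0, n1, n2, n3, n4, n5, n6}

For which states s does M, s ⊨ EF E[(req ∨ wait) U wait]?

{n0, n2, n4, n5, n6}

Sat(req ∨ wait) = {n0, n1, n2, n3, n4, n5, n6}
E[(req ∨ wait) U wait]: least fixpoint, start Z0 = Sat(wait) = {n0, n2, n5}, add states in Sat(req ∨ wait) with some successor in Z. Z1 = {n0, n2, n4, n5, n6}; fixed.
Sat(E[(req ∨ wait) U wait]) = {n0, n2, n4, n5, n6}
EF E[(req ∨ wait) U wait]: least fixpoint, start Z0 = {n0, n2, n4, n5, n6}, add states with some successor in Z. Already a fixed point.
Sat(EF E[(req ∨ wait) U wait]) = {n0, n2, n4, n5, n6}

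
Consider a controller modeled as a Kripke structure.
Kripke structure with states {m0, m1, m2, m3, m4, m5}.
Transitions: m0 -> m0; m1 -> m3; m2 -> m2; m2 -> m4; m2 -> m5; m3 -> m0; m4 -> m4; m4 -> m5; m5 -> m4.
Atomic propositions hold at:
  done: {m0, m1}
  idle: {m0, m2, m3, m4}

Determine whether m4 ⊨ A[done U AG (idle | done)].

Sat(idle | done) = {m0, m1, m2, m3, m4}
AG (idle | done): greatest fixpoint, start Z0 = {m0, m1, m2, m3, m4}, keep only states in Sat with every successor in Z. Z1 = {m0, m1, m3}; fixed.
Sat(AG (idle | done)) = {m0, m1, m3}
A[done U AG (idle | done)]: least fixpoint, start Z0 = Sat(AG (idle | done)) = {m0, m1, m3}, add states in Sat(done) with every successor in Z. Already a fixed point.
Sat(A[done U AG (idle | done)]) = {m0, m1, m3}
m4 ∉ Sat(A[done U AG (idle | done)]) = {m0, m1, m3}, so the formula does not hold at m4.

No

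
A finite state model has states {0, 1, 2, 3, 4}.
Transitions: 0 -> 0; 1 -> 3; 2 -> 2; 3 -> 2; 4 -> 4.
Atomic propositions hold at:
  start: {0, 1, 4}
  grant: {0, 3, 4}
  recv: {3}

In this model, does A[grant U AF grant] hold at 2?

No

AF grant: least fixpoint, start Z0 = {0, 3, 4}, add states with every successor in Z. Z1 = {0, 1, 3, 4}; fixed.
Sat(AF grant) = {0, 1, 3, 4}
A[grant U AF grant]: least fixpoint, start Z0 = Sat(AF grant) = {0, 1, 3, 4}, add states in Sat(grant) with every successor in Z. Already a fixed point.
Sat(A[grant U AF grant]) = {0, 1, 3, 4}
2 ∉ Sat(A[grant U AF grant]) = {0, 1, 3, 4}, so the formula does not hold at 2.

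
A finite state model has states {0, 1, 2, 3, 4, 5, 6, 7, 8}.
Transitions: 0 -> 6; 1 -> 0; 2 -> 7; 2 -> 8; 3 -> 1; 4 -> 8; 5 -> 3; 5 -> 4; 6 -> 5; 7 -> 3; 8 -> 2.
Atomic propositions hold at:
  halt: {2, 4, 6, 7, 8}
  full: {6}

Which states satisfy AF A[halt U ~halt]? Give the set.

{0, 1, 3, 5, 6, 7}

Sat(~halt) = {0, 1, 3, 5}
A[halt U ~halt]: least fixpoint, start Z0 = Sat(~halt) = {0, 1, 3, 5}, add states in Sat(halt) with every successor in Z. Z1 = {0, 1, 3, 5, 6, 7}; fixed.
Sat(A[halt U ~halt]) = {0, 1, 3, 5, 6, 7}
AF A[halt U ~halt]: least fixpoint, start Z0 = {0, 1, 3, 5, 6, 7}, add states with every successor in Z. Already a fixed point.
Sat(AF A[halt U ~halt]) = {0, 1, 3, 5, 6, 7}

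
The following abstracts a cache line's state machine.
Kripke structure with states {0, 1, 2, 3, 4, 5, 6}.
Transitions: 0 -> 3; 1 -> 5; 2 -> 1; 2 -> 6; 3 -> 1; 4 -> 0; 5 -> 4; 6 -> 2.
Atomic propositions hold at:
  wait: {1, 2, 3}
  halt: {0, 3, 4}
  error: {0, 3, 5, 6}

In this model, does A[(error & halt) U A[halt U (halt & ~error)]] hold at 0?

Sat(error & halt) = {0, 3}
Sat(~error) = {1, 2, 4}
Sat(halt & ~error) = {4}
A[halt U (halt & ~error)]: least fixpoint, start Z0 = Sat((halt & ~error)) = {4}, add states in Sat(halt) with every successor in Z. Already a fixed point.
Sat(A[halt U (halt & ~error)]) = {4}
A[(error & halt) U A[halt U (halt & ~error)]]: least fixpoint, start Z0 = Sat(A[halt U (halt & ~error)]) = {4}, add states in Sat(error & halt) with every successor in Z. Already a fixed point.
Sat(A[(error & halt) U A[halt U (halt & ~error)]]) = {4}
0 ∉ Sat(A[(error & halt) U A[halt U (halt & ~error)]]) = {4}, so the formula does not hold at 0.

No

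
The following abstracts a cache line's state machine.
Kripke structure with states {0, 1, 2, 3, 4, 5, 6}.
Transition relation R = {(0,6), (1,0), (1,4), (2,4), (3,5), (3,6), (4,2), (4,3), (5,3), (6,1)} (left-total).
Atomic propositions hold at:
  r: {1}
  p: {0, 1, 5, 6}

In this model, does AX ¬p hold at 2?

Sat(¬p) = {2, 3, 4}
Sat(AX ¬p) = {s : every successor in {2, 3, 4}} = {2, 4, 5}
2 ∈ Sat(AX ¬p) = {2, 4, 5}, so the formula holds at 2.

Yes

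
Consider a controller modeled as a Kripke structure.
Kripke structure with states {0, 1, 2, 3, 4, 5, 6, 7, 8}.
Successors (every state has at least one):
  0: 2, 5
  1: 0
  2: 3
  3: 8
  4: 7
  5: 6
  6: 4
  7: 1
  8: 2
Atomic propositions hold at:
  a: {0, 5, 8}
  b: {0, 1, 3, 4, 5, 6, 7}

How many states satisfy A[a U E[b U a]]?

8

E[b U a]: least fixpoint, start Z0 = Sat(a) = {0, 5, 8}, add states in Sat(b) with some successor in Z. Z1 = {0, 1, 3, 5, 8}; Z2 = {0, 1, 3, 5, 7, 8}; Z3 = {0, 1, 3, 4, 5, 7, 8}; Z4 = {0, 1, 3, 4, 5, 6, 7, 8}; fixed.
Sat(E[b U a]) = {0, 1, 3, 4, 5, 6, 7, 8}
A[a U E[b U a]]: least fixpoint, start Z0 = Sat(E[b U a]) = {0, 1, 3, 4, 5, 6, 7, 8}, add states in Sat(a) with every successor in Z. Already a fixed point.
Sat(A[a U E[b U a]]) = {0, 1, 3, 4, 5, 6, 7, 8}
|Sat(A[a U E[b U a]])| = |{0, 1, 3, 4, 5, 6, 7, 8}| = 8.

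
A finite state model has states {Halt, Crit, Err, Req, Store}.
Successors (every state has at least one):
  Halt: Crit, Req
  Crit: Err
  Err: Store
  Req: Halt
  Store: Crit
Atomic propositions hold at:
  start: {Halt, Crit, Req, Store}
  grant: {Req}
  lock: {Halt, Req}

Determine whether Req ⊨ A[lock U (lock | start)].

Yes

Sat(lock | start) = {Halt, Crit, Req, Store}
A[lock U (lock | start)]: least fixpoint, start Z0 = Sat((lock | start)) = {Halt, Crit, Req, Store}, add states in Sat(lock) with every successor in Z. Already a fixed point.
Sat(A[lock U (lock | start)]) = {Halt, Crit, Req, Store}
Req ∈ Sat(A[lock U (lock | start)]) = {Halt, Crit, Req, Store}, so the formula holds at Req.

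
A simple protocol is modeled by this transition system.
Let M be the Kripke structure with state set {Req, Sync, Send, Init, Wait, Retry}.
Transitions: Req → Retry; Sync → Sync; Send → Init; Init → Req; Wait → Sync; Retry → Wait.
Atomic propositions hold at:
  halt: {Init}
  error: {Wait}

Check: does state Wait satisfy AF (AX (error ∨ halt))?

No

Sat(error ∨ halt) = {Init, Wait}
Sat(AX (error ∨ halt)) = {s : every successor in {Init, Wait}} = {Send, Retry}
AF (AX (error ∨ halt)): least fixpoint, start Z0 = {Send, Retry}, add states with every successor in Z. Z1 = {Req, Send, Retry}; Z2 = {Req, Send, Init, Retry}; fixed.
Sat(AF (AX (error ∨ halt))) = {Req, Send, Init, Retry}
Wait ∉ Sat(AF (AX (error ∨ halt))) = {Req, Send, Init, Retry}, so the formula does not hold at Wait.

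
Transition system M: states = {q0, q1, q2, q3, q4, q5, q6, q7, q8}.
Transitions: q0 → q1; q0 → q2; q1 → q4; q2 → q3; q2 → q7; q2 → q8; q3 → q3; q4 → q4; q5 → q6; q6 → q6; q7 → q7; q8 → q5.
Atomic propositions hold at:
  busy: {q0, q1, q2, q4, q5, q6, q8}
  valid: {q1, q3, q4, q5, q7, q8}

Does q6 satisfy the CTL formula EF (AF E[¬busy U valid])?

Sat(¬busy) = {q3, q7}
E[¬busy U valid]: least fixpoint, start Z0 = Sat(valid) = {q1, q3, q4, q5, q7, q8}, add states in Sat(¬busy) with some successor in Z. Already a fixed point.
Sat(E[¬busy U valid]) = {q1, q3, q4, q5, q7, q8}
AF E[¬busy U valid]: least fixpoint, start Z0 = {q1, q3, q4, q5, q7, q8}, add states with every successor in Z. Z1 = {q1, q2, q3, q4, q5, q7, q8}; Z2 = {q0, q1, q2, q3, q4, q5, q7, q8}; fixed.
Sat(AF E[¬busy U valid]) = {q0, q1, q2, q3, q4, q5, q7, q8}
EF (AF E[¬busy U valid]): least fixpoint, start Z0 = {q0, q1, q2, q3, q4, q5, q7, q8}, add states with some successor in Z. Already a fixed point.
Sat(EF (AF E[¬busy U valid])) = {q0, q1, q2, q3, q4, q5, q7, q8}
q6 ∉ Sat(EF (AF E[¬busy U valid])) = {q0, q1, q2, q3, q4, q5, q7, q8}, so the formula does not hold at q6.

No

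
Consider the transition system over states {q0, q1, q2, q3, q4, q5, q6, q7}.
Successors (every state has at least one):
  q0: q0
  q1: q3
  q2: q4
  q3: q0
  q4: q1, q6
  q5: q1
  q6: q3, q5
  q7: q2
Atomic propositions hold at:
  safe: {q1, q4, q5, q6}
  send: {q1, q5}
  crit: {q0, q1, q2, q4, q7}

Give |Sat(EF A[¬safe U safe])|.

6

Sat(¬safe) = {q0, q2, q3, q7}
A[¬safe U safe]: least fixpoint, start Z0 = Sat(safe) = {q1, q4, q5, q6}, add states in Sat(¬safe) with every successor in Z. Z1 = {q1, q2, q4, q5, q6}; Z2 = {q1, q2, q4, q5, q6, q7}; fixed.
Sat(A[¬safe U safe]) = {q1, q2, q4, q5, q6, q7}
EF A[¬safe U safe]: least fixpoint, start Z0 = {q1, q2, q4, q5, q6, q7}, add states with some successor in Z. Already a fixed point.
Sat(EF A[¬safe U safe]) = {q1, q2, q4, q5, q6, q7}
|Sat(EF A[¬safe U safe])| = |{q1, q2, q4, q5, q6, q7}| = 6.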